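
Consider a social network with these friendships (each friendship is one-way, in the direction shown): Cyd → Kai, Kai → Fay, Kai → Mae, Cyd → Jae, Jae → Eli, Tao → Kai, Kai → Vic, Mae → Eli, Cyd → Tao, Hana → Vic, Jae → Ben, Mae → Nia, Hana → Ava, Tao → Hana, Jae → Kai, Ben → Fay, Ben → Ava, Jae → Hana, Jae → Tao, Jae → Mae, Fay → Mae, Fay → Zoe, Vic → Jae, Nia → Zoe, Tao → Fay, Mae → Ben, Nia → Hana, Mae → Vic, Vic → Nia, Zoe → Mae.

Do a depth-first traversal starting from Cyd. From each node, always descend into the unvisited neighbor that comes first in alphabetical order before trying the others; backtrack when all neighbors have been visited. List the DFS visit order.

Cyd → Jae → Ben → Ava → Fay → Mae → Eli → Nia → Hana → Vic → Zoe → Kai → Tao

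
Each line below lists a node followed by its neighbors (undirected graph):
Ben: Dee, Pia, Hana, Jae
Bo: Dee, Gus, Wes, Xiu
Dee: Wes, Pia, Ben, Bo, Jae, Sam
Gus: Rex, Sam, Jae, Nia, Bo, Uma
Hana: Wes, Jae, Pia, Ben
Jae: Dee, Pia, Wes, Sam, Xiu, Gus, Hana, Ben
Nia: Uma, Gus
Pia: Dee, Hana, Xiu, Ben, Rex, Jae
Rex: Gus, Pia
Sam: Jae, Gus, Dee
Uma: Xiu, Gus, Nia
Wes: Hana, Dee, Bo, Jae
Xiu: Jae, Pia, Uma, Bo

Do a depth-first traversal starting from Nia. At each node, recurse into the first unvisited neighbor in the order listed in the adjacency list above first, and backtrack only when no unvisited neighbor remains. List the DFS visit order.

Visit Nia
Nia → Uma
Uma → Xiu
Xiu → Jae
Jae → Dee
Dee → Wes
Wes → Hana
Hana → Pia
Pia → Ben
Pia → Rex
Rex → Gus
Gus → Sam
Gus → Bo

Nia, Uma, Xiu, Jae, Dee, Wes, Hana, Pia, Ben, Rex, Gus, Sam, Bo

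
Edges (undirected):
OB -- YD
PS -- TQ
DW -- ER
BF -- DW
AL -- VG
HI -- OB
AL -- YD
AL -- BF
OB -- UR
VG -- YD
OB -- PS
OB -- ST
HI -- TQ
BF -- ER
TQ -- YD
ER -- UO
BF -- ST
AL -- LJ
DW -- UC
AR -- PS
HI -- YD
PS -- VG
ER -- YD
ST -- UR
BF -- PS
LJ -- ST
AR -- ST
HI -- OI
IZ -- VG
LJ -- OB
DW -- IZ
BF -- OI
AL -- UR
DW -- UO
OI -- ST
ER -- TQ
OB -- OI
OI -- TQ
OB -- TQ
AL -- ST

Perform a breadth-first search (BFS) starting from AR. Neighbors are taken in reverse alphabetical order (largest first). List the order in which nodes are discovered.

Visit AR; enqueue ST, PS → queue [ST, PS]
Visit ST; enqueue UR, OI, OB, LJ, BF, AL → queue [PS, UR, OI, OB, LJ, BF, AL]
Visit PS; enqueue VG, TQ → queue [UR, OI, OB, LJ, BF, AL, VG, TQ]
Visit UR → queue [OI, OB, LJ, BF, AL, VG, TQ]
Visit OI; enqueue HI → queue [OB, LJ, BF, AL, VG, TQ, HI]
Visit OB; enqueue YD → queue [LJ, BF, AL, VG, TQ, HI, YD]
Visit LJ → queue [BF, AL, VG, TQ, HI, YD]
Visit BF; enqueue ER, DW → queue [AL, VG, TQ, HI, YD, ER, DW]
Visit AL → queue [VG, TQ, HI, YD, ER, DW]
Visit VG; enqueue IZ → queue [TQ, HI, YD, ER, DW, IZ]
Visit TQ → queue [HI, YD, ER, DW, IZ]
Visit HI → queue [YD, ER, DW, IZ]
Visit YD → queue [ER, DW, IZ]
Visit ER; enqueue UO → queue [DW, IZ, UO]
Visit DW; enqueue UC → queue [IZ, UO, UC]
Visit IZ → queue [UO, UC]
Visit UO → queue [UC]
Visit UC → queue []

AR -> ST -> PS -> UR -> OI -> OB -> LJ -> BF -> AL -> VG -> TQ -> HI -> YD -> ER -> DW -> IZ -> UO -> UC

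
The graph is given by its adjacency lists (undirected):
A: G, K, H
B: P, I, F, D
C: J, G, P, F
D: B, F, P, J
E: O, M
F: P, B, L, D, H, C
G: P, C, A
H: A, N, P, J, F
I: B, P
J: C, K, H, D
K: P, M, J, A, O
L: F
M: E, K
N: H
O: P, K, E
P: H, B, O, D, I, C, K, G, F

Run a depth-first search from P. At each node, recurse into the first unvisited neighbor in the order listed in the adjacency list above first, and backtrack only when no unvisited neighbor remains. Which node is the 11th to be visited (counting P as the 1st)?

D

Visit P
P → H
H → A
A → G
G → C
C → J
J → K
K → M
M → E
E → O
J → D
D → B
B → I
B → F
F → L
H → N

Visit order: P, H, A, G, C, J, K, M, E, O, D, B, I, F, L, N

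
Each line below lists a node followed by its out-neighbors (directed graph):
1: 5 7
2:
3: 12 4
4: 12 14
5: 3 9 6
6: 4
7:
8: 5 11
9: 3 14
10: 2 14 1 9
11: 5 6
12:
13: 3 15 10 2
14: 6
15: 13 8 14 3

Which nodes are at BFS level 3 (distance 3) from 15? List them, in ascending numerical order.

Level 0: 15
Level 1: 3, 8, 13, 14
Level 2: 2, 4, 5, 6, 10, 11, 12
Level 3: 1, 9
Level 4: 7

1, 9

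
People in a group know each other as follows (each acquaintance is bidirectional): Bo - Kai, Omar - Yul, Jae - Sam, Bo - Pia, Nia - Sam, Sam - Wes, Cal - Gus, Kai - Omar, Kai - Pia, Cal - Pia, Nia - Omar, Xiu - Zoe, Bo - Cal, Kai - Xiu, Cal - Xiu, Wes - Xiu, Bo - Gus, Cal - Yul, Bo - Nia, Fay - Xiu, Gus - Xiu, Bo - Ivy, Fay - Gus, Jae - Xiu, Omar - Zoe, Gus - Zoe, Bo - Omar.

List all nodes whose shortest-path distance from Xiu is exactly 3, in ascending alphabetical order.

Ivy, Nia

Level 0: Xiu
Level 1: Cal, Fay, Gus, Jae, Kai, Wes, Zoe
Level 2: Bo, Omar, Pia, Sam, Yul
Level 3: Ivy, Nia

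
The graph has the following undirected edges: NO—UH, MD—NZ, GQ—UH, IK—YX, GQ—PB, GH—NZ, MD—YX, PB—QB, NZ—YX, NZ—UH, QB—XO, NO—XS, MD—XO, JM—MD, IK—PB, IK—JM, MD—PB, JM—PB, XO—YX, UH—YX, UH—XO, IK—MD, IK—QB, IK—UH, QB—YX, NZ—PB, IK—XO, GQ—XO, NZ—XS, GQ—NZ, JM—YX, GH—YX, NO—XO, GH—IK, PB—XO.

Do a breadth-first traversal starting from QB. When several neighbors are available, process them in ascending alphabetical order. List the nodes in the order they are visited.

QB, IK, PB, XO, YX, GH, JM, MD, UH, GQ, NZ, NO, XS

Visit QB; enqueue IK, PB, XO, YX → queue [IK, PB, XO, YX]
Visit IK; enqueue GH, JM, MD, UH → queue [PB, XO, YX, GH, JM, MD, UH]
Visit PB; enqueue GQ, NZ → queue [XO, YX, GH, JM, MD, UH, GQ, NZ]
Visit XO; enqueue NO → queue [YX, GH, JM, MD, UH, GQ, NZ, NO]
Visit YX → queue [GH, JM, MD, UH, GQ, NZ, NO]
Visit GH → queue [JM, MD, UH, GQ, NZ, NO]
Visit JM → queue [MD, UH, GQ, NZ, NO]
Visit MD → queue [UH, GQ, NZ, NO]
Visit UH → queue [GQ, NZ, NO]
Visit GQ → queue [NZ, NO]
Visit NZ; enqueue XS → queue [NO, XS]
Visit NO → queue [XS]
Visit XS → queue []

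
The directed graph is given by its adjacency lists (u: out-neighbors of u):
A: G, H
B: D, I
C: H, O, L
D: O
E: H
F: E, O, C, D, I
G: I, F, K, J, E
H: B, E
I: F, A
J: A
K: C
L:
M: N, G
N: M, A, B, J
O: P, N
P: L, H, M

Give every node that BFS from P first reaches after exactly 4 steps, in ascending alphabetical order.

C, O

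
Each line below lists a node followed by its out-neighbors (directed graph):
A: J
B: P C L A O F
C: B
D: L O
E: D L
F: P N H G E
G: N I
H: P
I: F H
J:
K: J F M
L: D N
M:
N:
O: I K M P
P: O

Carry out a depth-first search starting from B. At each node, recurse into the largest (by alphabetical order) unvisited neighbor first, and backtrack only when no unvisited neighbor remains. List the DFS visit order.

Visit B
B → P
P → O
O → M
O → K
K → J
K → F
F → N
F → H
F → G
G → I
F → E
E → L
L → D
B → C
B → A

B, P, O, M, K, J, F, N, H, G, I, E, L, D, C, A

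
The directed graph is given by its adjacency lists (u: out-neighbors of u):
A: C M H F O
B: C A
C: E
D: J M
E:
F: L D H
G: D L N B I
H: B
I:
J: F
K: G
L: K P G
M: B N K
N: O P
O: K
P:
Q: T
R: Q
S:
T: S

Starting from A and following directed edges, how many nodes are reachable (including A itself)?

BFS from A visits: A, O, M, H, F, C, K, N, B, L, D, E, G, P, J, I
Reachable nodes: 16 of 20 total.

16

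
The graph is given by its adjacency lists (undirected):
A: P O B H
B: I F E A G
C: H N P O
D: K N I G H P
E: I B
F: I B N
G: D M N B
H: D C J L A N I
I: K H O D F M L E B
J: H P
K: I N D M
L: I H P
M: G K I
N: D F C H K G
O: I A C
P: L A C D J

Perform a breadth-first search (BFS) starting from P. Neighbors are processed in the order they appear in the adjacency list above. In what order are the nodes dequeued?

P L A C D J I H O B N K G F M E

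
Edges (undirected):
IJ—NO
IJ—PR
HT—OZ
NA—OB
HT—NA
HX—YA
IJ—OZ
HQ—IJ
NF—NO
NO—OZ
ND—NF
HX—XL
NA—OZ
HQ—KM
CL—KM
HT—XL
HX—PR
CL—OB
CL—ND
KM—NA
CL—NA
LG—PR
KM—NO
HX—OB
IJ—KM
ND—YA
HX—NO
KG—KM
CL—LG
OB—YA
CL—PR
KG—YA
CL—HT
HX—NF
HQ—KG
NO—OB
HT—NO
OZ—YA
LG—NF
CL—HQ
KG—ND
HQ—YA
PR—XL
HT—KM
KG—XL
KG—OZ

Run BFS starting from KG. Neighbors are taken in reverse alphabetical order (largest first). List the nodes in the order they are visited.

Visit KG; enqueue YA, XL, OZ, ND, KM, HQ → queue [YA, XL, OZ, ND, KM, HQ]
Visit YA; enqueue OB, HX → queue [XL, OZ, ND, KM, HQ, OB, HX]
Visit XL; enqueue PR, HT → queue [OZ, ND, KM, HQ, OB, HX, PR, HT]
Visit OZ; enqueue NO, NA, IJ → queue [ND, KM, HQ, OB, HX, PR, HT, NO, NA, IJ]
Visit ND; enqueue NF, CL → queue [KM, HQ, OB, HX, PR, HT, NO, NA, IJ, NF, CL]
Visit KM → queue [HQ, OB, HX, PR, HT, NO, NA, IJ, NF, CL]
Visit HQ → queue [OB, HX, PR, HT, NO, NA, IJ, NF, CL]
Visit OB → queue [HX, PR, HT, NO, NA, IJ, NF, CL]
Visit HX → queue [PR, HT, NO, NA, IJ, NF, CL]
Visit PR; enqueue LG → queue [HT, NO, NA, IJ, NF, CL, LG]
Visit HT → queue [NO, NA, IJ, NF, CL, LG]
Visit NO → queue [NA, IJ, NF, CL, LG]
Visit NA → queue [IJ, NF, CL, LG]
Visit IJ → queue [NF, CL, LG]
Visit NF → queue [CL, LG]
Visit CL → queue [LG]
Visit LG → queue []

KG → YA → XL → OZ → ND → KM → HQ → OB → HX → PR → HT → NO → NA → IJ → NF → CL → LG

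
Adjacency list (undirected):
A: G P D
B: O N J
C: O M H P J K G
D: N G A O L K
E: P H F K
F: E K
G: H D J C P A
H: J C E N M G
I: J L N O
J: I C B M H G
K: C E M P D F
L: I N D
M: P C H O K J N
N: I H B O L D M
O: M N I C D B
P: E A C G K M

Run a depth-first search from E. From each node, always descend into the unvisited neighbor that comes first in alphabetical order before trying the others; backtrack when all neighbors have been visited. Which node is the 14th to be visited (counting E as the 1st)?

Visit E
E → F
F → K
K → C
C → G
G → A
A → D
D → L
L → I
I → J
J → B
B → N
N → H
H → M
M → O
M → P

Visit order: E, F, K, C, G, A, D, L, I, J, B, N, H, M, O, P

M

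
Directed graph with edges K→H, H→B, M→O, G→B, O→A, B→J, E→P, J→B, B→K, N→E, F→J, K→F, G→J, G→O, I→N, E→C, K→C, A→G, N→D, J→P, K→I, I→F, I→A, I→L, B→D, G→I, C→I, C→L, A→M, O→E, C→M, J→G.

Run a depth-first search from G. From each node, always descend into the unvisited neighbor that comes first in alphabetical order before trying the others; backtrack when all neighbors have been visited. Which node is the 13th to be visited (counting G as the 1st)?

Visit G
G → B
B → D
B → J
J → P
B → K
K → C
C → I
I → A
A → M
M → O
O → E
I → F
I → L
I → N
K → H

Visit order: G, B, D, J, P, K, C, I, A, M, O, E, F, L, N, H

F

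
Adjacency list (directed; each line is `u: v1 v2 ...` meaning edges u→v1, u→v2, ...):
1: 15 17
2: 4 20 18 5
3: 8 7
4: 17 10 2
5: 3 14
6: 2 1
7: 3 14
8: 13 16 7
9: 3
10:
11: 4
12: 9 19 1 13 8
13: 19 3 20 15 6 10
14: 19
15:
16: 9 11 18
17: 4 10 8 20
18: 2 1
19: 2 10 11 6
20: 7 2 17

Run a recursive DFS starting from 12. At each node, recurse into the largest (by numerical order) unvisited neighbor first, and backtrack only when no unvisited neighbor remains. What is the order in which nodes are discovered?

12 19 11 4 17 20 7 14 3 8 16 18 2 5 1 15 9 13 10 6

Visit 12
12 → 19
19 → 11
11 → 4
4 → 17
17 → 20
20 → 7
7 → 14
7 → 3
3 → 8
8 → 16
16 → 18
18 → 2
2 → 5
18 → 1
1 → 15
16 → 9
8 → 13
13 → 10
13 → 6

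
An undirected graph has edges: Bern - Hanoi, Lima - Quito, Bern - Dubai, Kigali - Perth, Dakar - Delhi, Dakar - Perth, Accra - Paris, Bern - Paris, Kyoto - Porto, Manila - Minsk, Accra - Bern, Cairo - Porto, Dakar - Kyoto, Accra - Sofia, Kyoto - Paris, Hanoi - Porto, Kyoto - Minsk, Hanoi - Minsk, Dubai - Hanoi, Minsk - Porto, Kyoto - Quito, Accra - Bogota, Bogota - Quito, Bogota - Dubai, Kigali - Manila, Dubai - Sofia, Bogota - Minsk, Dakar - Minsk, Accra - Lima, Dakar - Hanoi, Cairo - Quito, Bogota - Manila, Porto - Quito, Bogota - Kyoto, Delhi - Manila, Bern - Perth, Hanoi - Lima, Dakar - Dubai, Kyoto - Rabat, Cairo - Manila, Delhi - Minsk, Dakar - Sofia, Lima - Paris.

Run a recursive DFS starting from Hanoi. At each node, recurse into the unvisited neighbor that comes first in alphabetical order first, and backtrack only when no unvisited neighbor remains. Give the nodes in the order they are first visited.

Visit Hanoi
Hanoi → Bern
Bern → Accra
Accra → Bogota
Bogota → Dubai
Dubai → Dakar
Dakar → Delhi
Delhi → Manila
Manila → Cairo
Cairo → Porto
Porto → Kyoto
Kyoto → Minsk
Kyoto → Paris
Paris → Lima
Lima → Quito
Kyoto → Rabat
Manila → Kigali
Kigali → Perth
Dakar → Sofia

Hanoi Bern Accra Bogota Dubai Dakar Delhi Manila Cairo Porto Kyoto Minsk Paris Lima Quito Rabat Kigali Perth Sofia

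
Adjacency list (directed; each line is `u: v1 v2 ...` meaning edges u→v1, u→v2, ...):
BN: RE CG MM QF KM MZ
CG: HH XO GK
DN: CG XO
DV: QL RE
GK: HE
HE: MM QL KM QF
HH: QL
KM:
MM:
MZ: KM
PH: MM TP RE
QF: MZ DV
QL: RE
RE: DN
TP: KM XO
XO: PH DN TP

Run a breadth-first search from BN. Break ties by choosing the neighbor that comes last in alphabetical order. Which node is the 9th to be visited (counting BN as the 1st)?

DV

Visit BN; enqueue RE, QF, MZ, MM, KM, CG → queue [RE, QF, MZ, MM, KM, CG]
Visit RE; enqueue DN → queue [QF, MZ, MM, KM, CG, DN]
Visit QF; enqueue DV → queue [MZ, MM, KM, CG, DN, DV]
Visit MZ → queue [MM, KM, CG, DN, DV]
Visit MM → queue [KM, CG, DN, DV]
Visit KM → queue [CG, DN, DV]
Visit CG; enqueue XO, HH, GK → queue [DN, DV, XO, HH, GK]
Visit DN → queue [DV, XO, HH, GK]
Visit DV; enqueue QL → queue [XO, HH, GK, QL]
Visit XO; enqueue TP, PH → queue [HH, GK, QL, TP, PH]
Visit HH → queue [GK, QL, TP, PH]
Visit GK; enqueue HE → queue [QL, TP, PH, HE]
Visit QL → queue [TP, PH, HE]
Visit TP → queue [PH, HE]
Visit PH → queue [HE]
Visit HE → queue []

Visit order: BN, RE, QF, MZ, MM, KM, CG, DN, DV, XO, HH, GK, QL, TP, PH, HE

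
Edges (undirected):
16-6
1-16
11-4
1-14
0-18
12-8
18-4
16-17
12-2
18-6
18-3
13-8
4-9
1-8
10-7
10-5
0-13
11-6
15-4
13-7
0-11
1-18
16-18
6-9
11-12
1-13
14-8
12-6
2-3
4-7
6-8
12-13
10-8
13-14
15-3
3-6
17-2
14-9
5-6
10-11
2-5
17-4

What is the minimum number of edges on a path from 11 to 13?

2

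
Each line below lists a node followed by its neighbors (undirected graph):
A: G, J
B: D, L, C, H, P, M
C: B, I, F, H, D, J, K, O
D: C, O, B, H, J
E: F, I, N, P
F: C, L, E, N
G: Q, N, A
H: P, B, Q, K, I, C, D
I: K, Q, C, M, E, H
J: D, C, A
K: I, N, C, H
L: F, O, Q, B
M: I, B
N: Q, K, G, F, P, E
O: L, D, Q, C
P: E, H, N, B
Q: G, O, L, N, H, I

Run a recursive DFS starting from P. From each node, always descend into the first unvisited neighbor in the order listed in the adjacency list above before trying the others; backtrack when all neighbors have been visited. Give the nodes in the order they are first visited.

P -> E -> F -> C -> B -> D -> O -> L -> Q -> G -> N -> K -> I -> M -> H -> A -> J

Visit P
P → E
E → F
F → C
C → B
B → D
D → O
O → L
L → Q
Q → G
G → N
N → K
K → I
I → M
I → H
G → A
A → J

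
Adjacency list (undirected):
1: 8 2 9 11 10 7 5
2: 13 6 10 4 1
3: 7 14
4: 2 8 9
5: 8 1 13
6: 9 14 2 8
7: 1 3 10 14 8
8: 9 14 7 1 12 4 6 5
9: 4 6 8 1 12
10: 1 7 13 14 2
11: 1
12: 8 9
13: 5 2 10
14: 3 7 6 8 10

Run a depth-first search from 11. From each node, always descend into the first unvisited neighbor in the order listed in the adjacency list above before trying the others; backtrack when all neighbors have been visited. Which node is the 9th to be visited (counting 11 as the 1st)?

Visit 11
11 → 1
1 → 8
8 → 9
9 → 4
4 → 2
2 → 13
13 → 5
13 → 10
10 → 7
7 → 3
3 → 14
14 → 6
9 → 12

Visit order: 11, 1, 8, 9, 4, 2, 13, 5, 10, 7, 3, 14, 6, 12

10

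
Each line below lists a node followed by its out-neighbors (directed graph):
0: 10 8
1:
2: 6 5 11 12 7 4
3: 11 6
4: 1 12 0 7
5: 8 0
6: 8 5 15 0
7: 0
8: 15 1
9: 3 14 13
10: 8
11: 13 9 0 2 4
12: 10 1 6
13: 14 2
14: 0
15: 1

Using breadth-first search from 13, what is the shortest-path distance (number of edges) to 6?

Level 0: 13
Level 1: 2, 14
Level 2: 0, 4, 5, 6, 7, 11, 12
Level 3: 1, 8, 9, 10, 15
Level 4: 3
6 first appears at level 2.

2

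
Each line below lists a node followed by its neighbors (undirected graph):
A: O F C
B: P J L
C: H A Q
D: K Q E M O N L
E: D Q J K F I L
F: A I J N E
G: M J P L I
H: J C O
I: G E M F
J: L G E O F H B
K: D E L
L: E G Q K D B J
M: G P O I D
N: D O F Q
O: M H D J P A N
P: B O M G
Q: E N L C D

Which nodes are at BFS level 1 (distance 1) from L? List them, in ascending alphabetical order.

Level 0: L
Level 1: B, D, E, G, J, K, Q
Level 2: C, F, H, I, M, N, O, P
Level 3: A

B, D, E, G, J, K, Q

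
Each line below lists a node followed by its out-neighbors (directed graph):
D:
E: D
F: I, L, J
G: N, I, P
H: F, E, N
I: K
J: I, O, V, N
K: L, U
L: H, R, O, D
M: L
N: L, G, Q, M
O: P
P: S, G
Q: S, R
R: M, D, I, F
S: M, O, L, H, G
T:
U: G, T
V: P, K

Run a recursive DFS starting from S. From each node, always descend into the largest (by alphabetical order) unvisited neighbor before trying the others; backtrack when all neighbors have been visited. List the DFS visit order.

S, O, P, G, N, Q, R, M, L, H, F, J, V, K, U, T, I, E, D

Visit S
S → O
O → P
P → G
G → N
N → Q
Q → R
R → M
M → L
L → H
H → F
F → J
J → V
V → K
K → U
U → T
J → I
H → E
E → D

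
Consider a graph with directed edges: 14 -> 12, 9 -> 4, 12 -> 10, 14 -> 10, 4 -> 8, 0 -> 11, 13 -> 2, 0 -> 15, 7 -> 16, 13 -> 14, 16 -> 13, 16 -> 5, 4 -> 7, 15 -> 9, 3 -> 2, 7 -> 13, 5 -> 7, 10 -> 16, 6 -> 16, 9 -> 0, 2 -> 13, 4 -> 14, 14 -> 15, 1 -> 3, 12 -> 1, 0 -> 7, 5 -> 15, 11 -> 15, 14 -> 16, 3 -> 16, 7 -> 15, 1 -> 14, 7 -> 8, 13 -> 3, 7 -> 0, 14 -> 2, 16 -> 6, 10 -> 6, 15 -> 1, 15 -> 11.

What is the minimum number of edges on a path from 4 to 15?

Level 0: 4
Level 1: 7, 8, 14
Level 2: 0, 2, 10, 12, 13, 15, 16
Level 3: 1, 3, 5, 6, 9, 11
15 first appears at level 2.

2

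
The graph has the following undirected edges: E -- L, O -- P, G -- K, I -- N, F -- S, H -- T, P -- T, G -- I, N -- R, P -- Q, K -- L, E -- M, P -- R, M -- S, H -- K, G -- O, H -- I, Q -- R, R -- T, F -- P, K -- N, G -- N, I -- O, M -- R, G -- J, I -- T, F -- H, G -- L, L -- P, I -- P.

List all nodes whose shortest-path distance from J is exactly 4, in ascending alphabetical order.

F, M, Q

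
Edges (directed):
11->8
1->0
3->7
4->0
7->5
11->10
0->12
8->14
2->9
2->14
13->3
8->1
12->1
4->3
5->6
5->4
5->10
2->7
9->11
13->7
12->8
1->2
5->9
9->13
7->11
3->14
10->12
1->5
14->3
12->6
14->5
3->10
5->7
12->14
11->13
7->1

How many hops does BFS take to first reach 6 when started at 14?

Level 0: 14
Level 1: 3, 5
Level 2: 4, 6, 7, 9, 10
Level 3: 0, 1, 11, 12, 13
Level 4: 2, 8
6 first appears at level 2.

2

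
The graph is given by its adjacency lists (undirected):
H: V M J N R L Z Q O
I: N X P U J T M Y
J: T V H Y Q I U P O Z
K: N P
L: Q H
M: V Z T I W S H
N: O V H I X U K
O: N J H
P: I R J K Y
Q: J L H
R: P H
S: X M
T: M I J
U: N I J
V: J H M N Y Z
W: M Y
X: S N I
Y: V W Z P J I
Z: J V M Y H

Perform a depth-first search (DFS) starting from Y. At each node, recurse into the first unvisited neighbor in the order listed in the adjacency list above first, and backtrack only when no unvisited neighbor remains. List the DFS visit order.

Visit Y
Y → V
V → J
J → T
T → M
M → Z
Z → H
H → N
N → O
N → I
I → X
X → S
I → P
P → R
P → K
I → U
H → L
L → Q
M → W

Y, V, J, T, M, Z, H, N, O, I, X, S, P, R, K, U, L, Q, W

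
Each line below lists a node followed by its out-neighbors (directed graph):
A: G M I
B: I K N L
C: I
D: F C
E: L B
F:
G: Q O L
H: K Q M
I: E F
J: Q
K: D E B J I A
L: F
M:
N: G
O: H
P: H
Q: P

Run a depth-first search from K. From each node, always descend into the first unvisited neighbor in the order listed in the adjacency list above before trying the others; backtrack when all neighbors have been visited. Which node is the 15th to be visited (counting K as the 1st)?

O

Visit K
K → D
D → F
D → C
C → I
I → E
E → L
E → B
B → N
N → G
G → Q
Q → P
P → H
H → M
G → O
K → J
K → A

Visit order: K, D, F, C, I, E, L, B, N, G, Q, P, H, M, O, J, A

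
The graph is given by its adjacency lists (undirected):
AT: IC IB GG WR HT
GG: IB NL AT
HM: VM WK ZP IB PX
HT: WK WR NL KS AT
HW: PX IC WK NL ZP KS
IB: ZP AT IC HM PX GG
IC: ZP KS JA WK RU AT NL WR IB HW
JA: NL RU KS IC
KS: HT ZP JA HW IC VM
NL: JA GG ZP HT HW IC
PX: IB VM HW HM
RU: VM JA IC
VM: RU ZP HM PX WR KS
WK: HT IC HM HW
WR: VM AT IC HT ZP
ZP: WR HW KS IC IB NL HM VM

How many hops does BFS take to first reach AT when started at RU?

2

Level 0: RU
Level 1: IC, JA, VM
Level 2: AT, HM, HW, IB, KS, NL, PX, WK, WR, ZP
Level 3: GG, HT
AT first appears at level 2.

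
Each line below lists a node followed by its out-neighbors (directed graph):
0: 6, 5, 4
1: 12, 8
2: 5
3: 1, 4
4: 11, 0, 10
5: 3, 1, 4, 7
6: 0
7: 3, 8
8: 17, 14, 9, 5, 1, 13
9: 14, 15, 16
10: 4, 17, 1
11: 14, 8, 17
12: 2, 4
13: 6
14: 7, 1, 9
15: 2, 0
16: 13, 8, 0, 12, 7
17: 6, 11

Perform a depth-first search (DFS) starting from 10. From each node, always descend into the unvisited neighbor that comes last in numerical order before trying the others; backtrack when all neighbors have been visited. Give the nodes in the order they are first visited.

10, 17, 11, 14, 9, 16, 13, 6, 0, 5, 7, 8, 1, 12, 4, 2, 3, 15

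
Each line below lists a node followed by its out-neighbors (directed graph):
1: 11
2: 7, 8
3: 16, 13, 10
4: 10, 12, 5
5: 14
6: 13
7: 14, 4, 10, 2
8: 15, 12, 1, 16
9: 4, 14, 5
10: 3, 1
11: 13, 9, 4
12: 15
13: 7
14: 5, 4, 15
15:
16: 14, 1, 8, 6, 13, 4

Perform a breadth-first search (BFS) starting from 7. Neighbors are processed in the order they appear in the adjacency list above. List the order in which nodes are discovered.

Visit 7; enqueue 14, 4, 10, 2 → queue [14, 4, 10, 2]
Visit 14; enqueue 5, 15 → queue [4, 10, 2, 5, 15]
Visit 4; enqueue 12 → queue [10, 2, 5, 15, 12]
Visit 10; enqueue 3, 1 → queue [2, 5, 15, 12, 3, 1]
Visit 2; enqueue 8 → queue [5, 15, 12, 3, 1, 8]
Visit 5 → queue [15, 12, 3, 1, 8]
Visit 15 → queue [12, 3, 1, 8]
Visit 12 → queue [3, 1, 8]
Visit 3; enqueue 16, 13 → queue [1, 8, 16, 13]
Visit 1; enqueue 11 → queue [8, 16, 13, 11]
Visit 8 → queue [16, 13, 11]
Visit 16; enqueue 6 → queue [13, 11, 6]
Visit 13 → queue [11, 6]
Visit 11; enqueue 9 → queue [6, 9]
Visit 6 → queue [9]
Visit 9 → queue []

7 14 4 10 2 5 15 12 3 1 8 16 13 11 6 9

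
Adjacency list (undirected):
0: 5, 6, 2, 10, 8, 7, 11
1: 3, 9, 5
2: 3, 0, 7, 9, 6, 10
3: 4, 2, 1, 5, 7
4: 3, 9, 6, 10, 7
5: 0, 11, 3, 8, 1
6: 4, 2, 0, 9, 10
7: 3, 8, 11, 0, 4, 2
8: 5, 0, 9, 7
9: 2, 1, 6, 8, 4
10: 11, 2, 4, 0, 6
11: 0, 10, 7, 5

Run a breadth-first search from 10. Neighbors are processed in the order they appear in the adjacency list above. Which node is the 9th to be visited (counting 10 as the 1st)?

3

Visit 10; enqueue 11, 2, 4, 0, 6 → queue [11, 2, 4, 0, 6]
Visit 11; enqueue 7, 5 → queue [2, 4, 0, 6, 7, 5]
Visit 2; enqueue 3, 9 → queue [4, 0, 6, 7, 5, 3, 9]
Visit 4 → queue [0, 6, 7, 5, 3, 9]
Visit 0; enqueue 8 → queue [6, 7, 5, 3, 9, 8]
Visit 6 → queue [7, 5, 3, 9, 8]
Visit 7 → queue [5, 3, 9, 8]
Visit 5; enqueue 1 → queue [3, 9, 8, 1]
Visit 3 → queue [9, 8, 1]
Visit 9 → queue [8, 1]
Visit 8 → queue [1]
Visit 1 → queue []

Visit order: 10, 11, 2, 4, 0, 6, 7, 5, 3, 9, 8, 1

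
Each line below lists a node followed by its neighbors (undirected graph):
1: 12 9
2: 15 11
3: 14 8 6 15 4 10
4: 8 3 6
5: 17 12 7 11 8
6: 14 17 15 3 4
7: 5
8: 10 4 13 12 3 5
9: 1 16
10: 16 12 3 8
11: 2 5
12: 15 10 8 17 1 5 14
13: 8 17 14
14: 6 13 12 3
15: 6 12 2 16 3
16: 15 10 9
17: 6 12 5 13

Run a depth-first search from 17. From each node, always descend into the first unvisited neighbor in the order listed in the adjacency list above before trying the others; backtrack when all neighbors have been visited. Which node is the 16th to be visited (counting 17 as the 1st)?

Visit 17
17 → 6
6 → 14
14 → 13
13 → 8
8 → 10
10 → 16
16 → 15
15 → 12
12 → 1
1 → 9
12 → 5
5 → 7
5 → 11
11 → 2
15 → 3
3 → 4

Visit order: 17, 6, 14, 13, 8, 10, 16, 15, 12, 1, 9, 5, 7, 11, 2, 3, 4

3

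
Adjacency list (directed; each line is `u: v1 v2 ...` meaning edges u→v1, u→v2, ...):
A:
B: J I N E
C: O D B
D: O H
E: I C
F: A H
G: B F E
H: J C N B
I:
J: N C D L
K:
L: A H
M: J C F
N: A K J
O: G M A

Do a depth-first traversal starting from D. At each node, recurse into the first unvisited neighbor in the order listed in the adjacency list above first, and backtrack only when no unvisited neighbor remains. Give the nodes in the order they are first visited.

D → O → G → B → J → N → A → K → C → L → H → I → E → F → M

Visit D
D → O
O → G
G → B
B → J
J → N
N → A
N → K
J → C
J → L
L → H
B → I
B → E
G → F
O → M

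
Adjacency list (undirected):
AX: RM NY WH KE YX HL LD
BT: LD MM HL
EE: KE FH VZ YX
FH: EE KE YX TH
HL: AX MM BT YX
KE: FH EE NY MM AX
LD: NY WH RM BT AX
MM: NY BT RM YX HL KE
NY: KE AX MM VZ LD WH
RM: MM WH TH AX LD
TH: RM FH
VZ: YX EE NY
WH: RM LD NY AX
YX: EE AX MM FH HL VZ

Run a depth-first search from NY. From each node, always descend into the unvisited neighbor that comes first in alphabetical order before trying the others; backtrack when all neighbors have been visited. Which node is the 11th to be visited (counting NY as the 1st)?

Visit NY
NY → AX
AX → HL
HL → BT
BT → LD
LD → RM
RM → MM
MM → KE
KE → EE
EE → FH
FH → TH
FH → YX
YX → VZ
RM → WH

Visit order: NY, AX, HL, BT, LD, RM, MM, KE, EE, FH, TH, YX, VZ, WH

TH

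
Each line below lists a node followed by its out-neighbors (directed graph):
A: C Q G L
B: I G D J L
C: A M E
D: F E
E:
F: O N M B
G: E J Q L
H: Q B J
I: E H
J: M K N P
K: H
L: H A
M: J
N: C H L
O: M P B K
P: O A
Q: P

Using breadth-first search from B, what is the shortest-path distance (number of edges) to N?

Level 0: B
Level 1: D, G, I, J, L
Level 2: A, E, F, H, K, M, N, P, Q
Level 3: C, O
N first appears at level 2.

2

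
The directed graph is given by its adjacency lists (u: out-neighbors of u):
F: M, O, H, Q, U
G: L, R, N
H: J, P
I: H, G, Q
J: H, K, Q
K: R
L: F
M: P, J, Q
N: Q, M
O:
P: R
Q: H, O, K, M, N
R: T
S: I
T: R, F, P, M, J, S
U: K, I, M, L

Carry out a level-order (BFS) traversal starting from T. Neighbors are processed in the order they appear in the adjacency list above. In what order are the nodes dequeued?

T, R, F, P, M, J, S, O, H, Q, U, K, I, N, L, G

Visit T; enqueue R, F, P, M, J, S → queue [R, F, P, M, J, S]
Visit R → queue [F, P, M, J, S]
Visit F; enqueue O, H, Q, U → queue [P, M, J, S, O, H, Q, U]
Visit P → queue [M, J, S, O, H, Q, U]
Visit M → queue [J, S, O, H, Q, U]
Visit J; enqueue K → queue [S, O, H, Q, U, K]
Visit S; enqueue I → queue [O, H, Q, U, K, I]
Visit O → queue [H, Q, U, K, I]
Visit H → queue [Q, U, K, I]
Visit Q; enqueue N → queue [U, K, I, N]
Visit U; enqueue L → queue [K, I, N, L]
Visit K → queue [I, N, L]
Visit I; enqueue G → queue [N, L, G]
Visit N → queue [L, G]
Visit L → queue [G]
Visit G → queue []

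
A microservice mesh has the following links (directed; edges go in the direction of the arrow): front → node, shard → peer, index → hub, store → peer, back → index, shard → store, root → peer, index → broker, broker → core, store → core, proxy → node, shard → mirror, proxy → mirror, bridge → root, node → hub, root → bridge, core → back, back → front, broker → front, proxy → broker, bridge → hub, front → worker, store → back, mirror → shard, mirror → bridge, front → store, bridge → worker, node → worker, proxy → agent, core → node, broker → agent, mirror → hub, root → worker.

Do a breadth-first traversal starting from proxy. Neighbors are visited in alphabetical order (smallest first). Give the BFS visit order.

proxy, agent, broker, mirror, node, core, front, bridge, hub, shard, worker, back, store, root, peer, index

Visit proxy; enqueue agent, broker, mirror, node → queue [agent, broker, mirror, node]
Visit agent → queue [broker, mirror, node]
Visit broker; enqueue core, front → queue [mirror, node, core, front]
Visit mirror; enqueue bridge, hub, shard → queue [node, core, front, bridge, hub, shard]
Visit node; enqueue worker → queue [core, front, bridge, hub, shard, worker]
Visit core; enqueue back → queue [front, bridge, hub, shard, worker, back]
Visit front; enqueue store → queue [bridge, hub, shard, worker, back, store]
Visit bridge; enqueue root → queue [hub, shard, worker, back, store, root]
Visit hub → queue [shard, worker, back, store, root]
Visit shard; enqueue peer → queue [worker, back, store, root, peer]
Visit worker → queue [back, store, root, peer]
Visit back; enqueue index → queue [store, root, peer, index]
Visit store → queue [root, peer, index]
Visit root → queue [peer, index]
Visit peer → queue [index]
Visit index → queue []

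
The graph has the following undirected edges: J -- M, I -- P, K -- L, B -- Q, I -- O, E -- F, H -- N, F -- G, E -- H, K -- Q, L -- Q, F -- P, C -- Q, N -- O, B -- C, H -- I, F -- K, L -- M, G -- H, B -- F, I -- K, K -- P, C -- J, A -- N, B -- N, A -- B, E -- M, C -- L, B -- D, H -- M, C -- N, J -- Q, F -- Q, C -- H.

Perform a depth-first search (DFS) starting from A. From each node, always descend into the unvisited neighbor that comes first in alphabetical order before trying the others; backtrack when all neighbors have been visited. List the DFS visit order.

A, B, C, H, E, F, G, K, I, O, N, P, L, M, J, Q, D

Visit A
A → B
B → C
C → H
H → E
E → F
F → G
F → K
K → I
I → O
O → N
I → P
K → L
L → M
M → J
J → Q
B → D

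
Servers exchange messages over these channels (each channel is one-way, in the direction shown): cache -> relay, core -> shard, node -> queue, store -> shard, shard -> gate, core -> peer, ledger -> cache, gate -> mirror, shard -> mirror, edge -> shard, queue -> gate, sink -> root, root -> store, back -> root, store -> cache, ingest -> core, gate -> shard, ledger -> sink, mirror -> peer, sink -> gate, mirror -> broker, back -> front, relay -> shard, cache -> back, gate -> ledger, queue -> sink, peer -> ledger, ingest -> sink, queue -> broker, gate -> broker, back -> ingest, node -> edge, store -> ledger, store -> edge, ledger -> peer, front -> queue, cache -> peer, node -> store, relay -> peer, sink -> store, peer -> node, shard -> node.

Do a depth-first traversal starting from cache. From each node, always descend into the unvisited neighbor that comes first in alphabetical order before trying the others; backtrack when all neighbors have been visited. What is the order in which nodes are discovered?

cache -> back -> front -> queue -> broker -> gate -> ledger -> peer -> node -> edge -> shard -> mirror -> store -> sink -> root -> ingest -> core -> relay

Visit cache
cache → back
back → front
front → queue
queue → broker
queue → gate
gate → ledger
ledger → peer
peer → node
node → edge
edge → shard
shard → mirror
node → store
ledger → sink
sink → root
back → ingest
ingest → core
cache → relay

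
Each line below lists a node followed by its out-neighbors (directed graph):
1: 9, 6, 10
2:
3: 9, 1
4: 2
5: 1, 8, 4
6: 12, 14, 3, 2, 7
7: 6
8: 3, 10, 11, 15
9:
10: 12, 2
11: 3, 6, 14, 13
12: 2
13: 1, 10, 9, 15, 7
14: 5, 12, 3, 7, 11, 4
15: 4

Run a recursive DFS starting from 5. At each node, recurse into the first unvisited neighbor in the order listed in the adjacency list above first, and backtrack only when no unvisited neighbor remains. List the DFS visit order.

5, 1, 9, 6, 12, 2, 14, 3, 7, 11, 13, 10, 15, 4, 8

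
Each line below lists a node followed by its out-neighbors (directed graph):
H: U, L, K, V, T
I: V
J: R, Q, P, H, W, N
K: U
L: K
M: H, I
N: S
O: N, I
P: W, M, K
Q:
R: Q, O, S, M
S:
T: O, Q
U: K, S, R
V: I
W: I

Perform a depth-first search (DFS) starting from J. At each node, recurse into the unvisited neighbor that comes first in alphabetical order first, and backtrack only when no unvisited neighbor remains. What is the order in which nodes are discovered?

J -> H -> K -> U -> R -> M -> I -> V -> O -> N -> S -> Q -> L -> T -> P -> W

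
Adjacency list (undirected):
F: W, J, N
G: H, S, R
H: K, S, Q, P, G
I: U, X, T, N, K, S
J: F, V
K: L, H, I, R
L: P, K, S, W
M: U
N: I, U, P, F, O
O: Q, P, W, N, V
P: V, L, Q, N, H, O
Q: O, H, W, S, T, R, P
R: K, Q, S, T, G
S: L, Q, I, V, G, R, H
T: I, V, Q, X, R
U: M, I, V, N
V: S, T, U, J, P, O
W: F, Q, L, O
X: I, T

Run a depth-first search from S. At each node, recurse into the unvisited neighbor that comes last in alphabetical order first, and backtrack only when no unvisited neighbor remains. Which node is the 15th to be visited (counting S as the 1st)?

Visit S
S → V
V → U
U → N
N → P
P → Q
Q → W
W → O
W → L
L → K
K → R
R → T
T → X
X → I
R → G
G → H
W → F
F → J
U → M

Visit order: S, V, U, N, P, Q, W, O, L, K, R, T, X, I, G, H, F, J, M

G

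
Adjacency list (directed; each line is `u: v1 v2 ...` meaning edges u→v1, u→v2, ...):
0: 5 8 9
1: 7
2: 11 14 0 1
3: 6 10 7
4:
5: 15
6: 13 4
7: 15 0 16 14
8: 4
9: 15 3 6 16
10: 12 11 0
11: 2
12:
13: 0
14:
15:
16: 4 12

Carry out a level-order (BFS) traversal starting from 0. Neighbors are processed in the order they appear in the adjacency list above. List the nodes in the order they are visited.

Visit 0; enqueue 5, 8, 9 → queue [5, 8, 9]
Visit 5; enqueue 15 → queue [8, 9, 15]
Visit 8; enqueue 4 → queue [9, 15, 4]
Visit 9; enqueue 3, 6, 16 → queue [15, 4, 3, 6, 16]
Visit 15 → queue [4, 3, 6, 16]
Visit 4 → queue [3, 6, 16]
Visit 3; enqueue 10, 7 → queue [6, 16, 10, 7]
Visit 6; enqueue 13 → queue [16, 10, 7, 13]
Visit 16; enqueue 12 → queue [10, 7, 13, 12]
Visit 10; enqueue 11 → queue [7, 13, 12, 11]
Visit 7; enqueue 14 → queue [13, 12, 11, 14]
Visit 13 → queue [12, 11, 14]
Visit 12 → queue [11, 14]
Visit 11; enqueue 2 → queue [14, 2]
Visit 14 → queue [2]
Visit 2; enqueue 1 → queue [1]
Visit 1 → queue []

0, 5, 8, 9, 15, 4, 3, 6, 16, 10, 7, 13, 12, 11, 14, 2, 1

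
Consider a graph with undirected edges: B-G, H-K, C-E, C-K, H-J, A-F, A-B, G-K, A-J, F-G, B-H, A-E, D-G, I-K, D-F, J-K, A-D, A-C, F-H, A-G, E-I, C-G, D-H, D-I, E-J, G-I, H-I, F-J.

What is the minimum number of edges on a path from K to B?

2

Level 0: K
Level 1: C, G, H, I, J
Level 2: A, B, D, E, F
B first appears at level 2.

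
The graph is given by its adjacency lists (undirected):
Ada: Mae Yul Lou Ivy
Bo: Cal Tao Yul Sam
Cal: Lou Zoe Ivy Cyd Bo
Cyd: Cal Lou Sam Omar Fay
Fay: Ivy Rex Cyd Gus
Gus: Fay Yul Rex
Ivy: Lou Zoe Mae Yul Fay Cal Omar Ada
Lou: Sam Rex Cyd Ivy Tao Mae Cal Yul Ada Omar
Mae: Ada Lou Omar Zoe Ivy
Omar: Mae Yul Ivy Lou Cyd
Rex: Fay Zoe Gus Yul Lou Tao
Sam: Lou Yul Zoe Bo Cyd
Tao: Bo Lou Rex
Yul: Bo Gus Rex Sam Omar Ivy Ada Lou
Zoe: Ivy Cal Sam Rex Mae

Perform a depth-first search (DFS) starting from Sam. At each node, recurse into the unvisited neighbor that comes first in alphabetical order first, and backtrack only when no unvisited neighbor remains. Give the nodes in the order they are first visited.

Visit Sam
Sam → Bo
Bo → Cal
Cal → Cyd
Cyd → Fay
Fay → Gus
Gus → Rex
Rex → Lou
Lou → Ada
Ada → Ivy
Ivy → Mae
Mae → Omar
Omar → Yul
Mae → Zoe
Lou → Tao

Sam Bo Cal Cyd Fay Gus Rex Lou Ada Ivy Mae Omar Yul Zoe Tao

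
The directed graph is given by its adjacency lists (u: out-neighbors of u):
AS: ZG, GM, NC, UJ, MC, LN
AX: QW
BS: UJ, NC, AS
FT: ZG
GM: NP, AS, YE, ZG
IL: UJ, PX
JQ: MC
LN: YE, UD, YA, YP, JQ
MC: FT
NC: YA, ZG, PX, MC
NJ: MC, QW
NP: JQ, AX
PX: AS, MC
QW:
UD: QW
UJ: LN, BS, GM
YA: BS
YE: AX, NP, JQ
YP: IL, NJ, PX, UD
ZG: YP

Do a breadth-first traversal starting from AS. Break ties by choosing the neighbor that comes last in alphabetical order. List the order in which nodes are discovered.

AS -> ZG -> UJ -> NC -> MC -> LN -> GM -> YP -> BS -> YA -> PX -> FT -> YE -> UD -> JQ -> NP -> NJ -> IL -> AX -> QW

Visit AS; enqueue ZG, UJ, NC, MC, LN, GM → queue [ZG, UJ, NC, MC, LN, GM]
Visit ZG; enqueue YP → queue [UJ, NC, MC, LN, GM, YP]
Visit UJ; enqueue BS → queue [NC, MC, LN, GM, YP, BS]
Visit NC; enqueue YA, PX → queue [MC, LN, GM, YP, BS, YA, PX]
Visit MC; enqueue FT → queue [LN, GM, YP, BS, YA, PX, FT]
Visit LN; enqueue YE, UD, JQ → queue [GM, YP, BS, YA, PX, FT, YE, UD, JQ]
Visit GM; enqueue NP → queue [YP, BS, YA, PX, FT, YE, UD, JQ, NP]
Visit YP; enqueue NJ, IL → queue [BS, YA, PX, FT, YE, UD, JQ, NP, NJ, IL]
Visit BS → queue [YA, PX, FT, YE, UD, JQ, NP, NJ, IL]
Visit YA → queue [PX, FT, YE, UD, JQ, NP, NJ, IL]
Visit PX → queue [FT, YE, UD, JQ, NP, NJ, IL]
Visit FT → queue [YE, UD, JQ, NP, NJ, IL]
Visit YE; enqueue AX → queue [UD, JQ, NP, NJ, IL, AX]
Visit UD; enqueue QW → queue [JQ, NP, NJ, IL, AX, QW]
Visit JQ → queue [NP, NJ, IL, AX, QW]
Visit NP → queue [NJ, IL, AX, QW]
Visit NJ → queue [IL, AX, QW]
Visit IL → queue [AX, QW]
Visit AX → queue [QW]
Visit QW → queue []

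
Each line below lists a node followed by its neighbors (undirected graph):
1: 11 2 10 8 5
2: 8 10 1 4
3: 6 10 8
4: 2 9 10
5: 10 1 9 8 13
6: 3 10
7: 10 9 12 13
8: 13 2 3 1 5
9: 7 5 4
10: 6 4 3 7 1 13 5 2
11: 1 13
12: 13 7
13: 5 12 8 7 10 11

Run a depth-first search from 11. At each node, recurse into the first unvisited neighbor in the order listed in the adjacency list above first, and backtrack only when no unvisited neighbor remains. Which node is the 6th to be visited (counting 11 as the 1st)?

Visit 11
11 → 1
1 → 2
2 → 8
8 → 13
13 → 5
5 → 10
10 → 6
6 → 3
10 → 4
4 → 9
9 → 7
7 → 12

Visit order: 11, 1, 2, 8, 13, 5, 10, 6, 3, 4, 9, 7, 12

5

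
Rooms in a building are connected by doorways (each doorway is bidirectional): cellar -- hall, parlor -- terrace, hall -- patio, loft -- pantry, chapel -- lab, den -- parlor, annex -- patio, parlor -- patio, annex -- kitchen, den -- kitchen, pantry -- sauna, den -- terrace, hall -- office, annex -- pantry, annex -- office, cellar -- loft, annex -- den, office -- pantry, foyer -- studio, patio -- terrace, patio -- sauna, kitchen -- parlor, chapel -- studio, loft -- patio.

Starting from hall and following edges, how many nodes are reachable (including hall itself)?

12

BFS from hall visits: hall, cellar, office, patio, loft, annex, pantry, parlor, sauna, terrace, den, kitchen
Reachable nodes: 12 of 16 total.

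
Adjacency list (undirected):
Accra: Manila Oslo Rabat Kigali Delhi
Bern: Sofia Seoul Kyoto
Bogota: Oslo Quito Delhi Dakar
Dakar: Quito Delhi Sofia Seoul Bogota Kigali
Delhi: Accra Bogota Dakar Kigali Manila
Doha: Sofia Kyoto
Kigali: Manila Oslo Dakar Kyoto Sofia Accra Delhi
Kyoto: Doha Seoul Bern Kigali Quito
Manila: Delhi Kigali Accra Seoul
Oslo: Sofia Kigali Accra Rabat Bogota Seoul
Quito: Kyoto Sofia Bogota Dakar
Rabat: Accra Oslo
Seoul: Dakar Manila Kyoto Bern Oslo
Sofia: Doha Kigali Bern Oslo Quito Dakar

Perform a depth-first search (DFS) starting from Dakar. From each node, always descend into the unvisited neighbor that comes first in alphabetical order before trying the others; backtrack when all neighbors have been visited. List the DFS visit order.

Visit Dakar
Dakar → Bogota
Bogota → Delhi
Delhi → Accra
Accra → Kigali
Kigali → Kyoto
Kyoto → Bern
Bern → Seoul
Seoul → Manila
Seoul → Oslo
Oslo → Rabat
Oslo → Sofia
Sofia → Doha
Sofia → Quito

Dakar, Bogota, Delhi, Accra, Kigali, Kyoto, Bern, Seoul, Manila, Oslo, Rabat, Sofia, Doha, Quito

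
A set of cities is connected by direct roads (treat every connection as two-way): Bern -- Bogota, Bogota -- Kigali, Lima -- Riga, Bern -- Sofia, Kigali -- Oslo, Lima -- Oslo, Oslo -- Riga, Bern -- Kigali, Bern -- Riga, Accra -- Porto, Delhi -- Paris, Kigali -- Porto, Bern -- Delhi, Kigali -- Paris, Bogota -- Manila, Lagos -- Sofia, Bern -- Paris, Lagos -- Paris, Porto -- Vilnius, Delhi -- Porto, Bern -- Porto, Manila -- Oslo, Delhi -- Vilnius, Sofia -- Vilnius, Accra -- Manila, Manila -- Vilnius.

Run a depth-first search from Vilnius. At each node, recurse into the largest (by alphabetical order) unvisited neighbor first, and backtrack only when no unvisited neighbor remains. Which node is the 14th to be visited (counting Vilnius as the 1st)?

Lima

Visit Vilnius
Vilnius → Sofia
Sofia → Lagos
Lagos → Paris
Paris → Kigali
Kigali → Porto
Porto → Delhi
Delhi → Bern
Bern → Riga
Riga → Oslo
Oslo → Manila
Manila → Bogota
Manila → Accra
Oslo → Lima

Visit order: Vilnius, Sofia, Lagos, Paris, Kigali, Porto, Delhi, Bern, Riga, Oslo, Manila, Bogota, Accra, Lima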